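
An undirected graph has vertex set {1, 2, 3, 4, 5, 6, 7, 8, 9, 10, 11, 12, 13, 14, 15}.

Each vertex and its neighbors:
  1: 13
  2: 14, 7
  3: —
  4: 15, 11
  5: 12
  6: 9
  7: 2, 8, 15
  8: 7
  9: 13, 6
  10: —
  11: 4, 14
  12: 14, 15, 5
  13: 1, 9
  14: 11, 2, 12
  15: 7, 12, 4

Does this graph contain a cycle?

DFS, tracking each vertex's parent; an edge to a visited non-parent vertex closes a cycle.
Start from 13:
visit 13 (parent –)
  visit 1 (parent 13)
    1–13: parent, skip
  visit 9 (parent 13)
    9–13: parent, skip
    visit 6 (parent 9)
      6–9: parent, skip
visit 2 (parent –)
  visit 14 (parent 2)
    visit 11 (parent 14)
      visit 4 (parent 11)
        visit 15 (parent 4)
          visit 7 (parent 15)
            7–2: 2 visited and ≠ parent → cycle
Cycle: 2 – 14 – 11 – 4 – 15 – 7 – 2.

Yes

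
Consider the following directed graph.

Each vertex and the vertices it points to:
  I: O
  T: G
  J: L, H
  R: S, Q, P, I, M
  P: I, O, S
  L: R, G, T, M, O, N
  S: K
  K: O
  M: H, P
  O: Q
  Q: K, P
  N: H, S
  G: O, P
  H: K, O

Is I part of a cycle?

Yes

I is on a cycle iff I can reach itself via ≥1 edge.
I → O → Q → P → I — yes.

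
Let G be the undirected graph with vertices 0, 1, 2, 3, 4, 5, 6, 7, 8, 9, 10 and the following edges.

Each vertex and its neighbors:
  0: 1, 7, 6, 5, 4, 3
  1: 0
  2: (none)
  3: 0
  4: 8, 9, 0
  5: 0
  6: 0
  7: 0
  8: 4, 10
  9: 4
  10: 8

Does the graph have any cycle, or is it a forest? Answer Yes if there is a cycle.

No

DFS, tracking each vertex's parent; an edge to a visited non-parent vertex closes a cycle.
Start from 7:
visit 7 (parent –)
  visit 0 (parent 7)
    visit 1 (parent 0)
      1–0: parent, skip
    0–7: parent, skip
    visit 6 (parent 0)
      6–0: parent, skip
    visit 5 (parent 0)
      5–0: parent, skip
    visit 4 (parent 0)
      visit 8 (parent 4)
        8–4: parent, skip
        visit 10 (parent 8)
          10–8: parent, skip
      visit 9 (parent 4)
        9–4: parent, skip
      4–0: parent, skip
    visit 3 (parent 0)
      3–0: parent, skip
visit 2 (parent –)
No non-parent visited neighbor found — the graph is a forest.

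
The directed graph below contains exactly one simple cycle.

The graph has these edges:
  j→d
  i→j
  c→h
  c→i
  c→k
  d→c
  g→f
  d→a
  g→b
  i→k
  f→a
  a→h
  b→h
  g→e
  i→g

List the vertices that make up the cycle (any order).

c, d, i, j

DFS with gray/black marking from i:
i gray
  g gray
    b gray
      h gray
      h black
    b black
    f gray
      a gray
        a→h: h black — skip
      a black
    f black
    e gray
    e black
  g black
  j gray
    d gray
      c gray
        c→i: i is gray → back edge
Back edge closes the cycle i → j → d → c → i; its vertices are {c, d, i, j}.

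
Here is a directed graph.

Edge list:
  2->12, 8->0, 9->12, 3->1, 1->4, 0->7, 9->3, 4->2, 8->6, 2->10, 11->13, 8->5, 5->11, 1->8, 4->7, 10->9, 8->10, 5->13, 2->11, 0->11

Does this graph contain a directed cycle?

Yes

DFS with white/gray/black marking, starting from 1:
1 gray
  4 gray
    2 gray
      11 gray
        13 gray
        13 black
      11 black
      12 gray
      12 black
      10 gray
        9 gray
          9→12: 12 black — skip
          3 gray
            3→1: 1 is gray → back edge
Back edge found, so a cycle exists: 1 → 4 → 2 → 10 → 9 → 3 → 1.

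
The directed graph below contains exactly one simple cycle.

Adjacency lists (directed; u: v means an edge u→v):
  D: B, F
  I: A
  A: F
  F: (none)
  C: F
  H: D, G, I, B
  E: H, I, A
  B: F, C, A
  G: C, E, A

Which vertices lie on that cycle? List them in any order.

E, G, H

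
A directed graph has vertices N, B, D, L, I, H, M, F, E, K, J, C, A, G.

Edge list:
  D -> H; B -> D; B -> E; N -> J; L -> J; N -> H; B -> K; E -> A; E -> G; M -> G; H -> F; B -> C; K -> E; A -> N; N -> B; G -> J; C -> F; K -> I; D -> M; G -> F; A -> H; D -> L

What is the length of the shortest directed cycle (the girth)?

For each vertex v, BFS finds the shortest path from v back to v.
The shortest such closed walk is B → E → A → N → B, length 4.

4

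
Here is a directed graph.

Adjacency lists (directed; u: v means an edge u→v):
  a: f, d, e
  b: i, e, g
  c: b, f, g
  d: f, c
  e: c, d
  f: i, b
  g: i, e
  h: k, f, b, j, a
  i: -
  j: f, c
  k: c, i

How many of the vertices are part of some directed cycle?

6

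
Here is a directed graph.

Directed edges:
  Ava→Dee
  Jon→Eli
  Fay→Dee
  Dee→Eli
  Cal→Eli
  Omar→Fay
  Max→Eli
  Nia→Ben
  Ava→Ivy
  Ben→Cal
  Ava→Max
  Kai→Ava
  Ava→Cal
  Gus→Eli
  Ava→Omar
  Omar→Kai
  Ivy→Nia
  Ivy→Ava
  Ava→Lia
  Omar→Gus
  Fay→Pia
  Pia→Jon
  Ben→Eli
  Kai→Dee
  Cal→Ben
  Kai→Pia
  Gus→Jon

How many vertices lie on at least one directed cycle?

6

A vertex is on a directed cycle iff it belongs to a strongly connected component of size ≥ 2 (or has a self-loop).
The vertices on cycles are {Ava, Ben, Cal, Ivy, Kai, Omar} — 6 in total.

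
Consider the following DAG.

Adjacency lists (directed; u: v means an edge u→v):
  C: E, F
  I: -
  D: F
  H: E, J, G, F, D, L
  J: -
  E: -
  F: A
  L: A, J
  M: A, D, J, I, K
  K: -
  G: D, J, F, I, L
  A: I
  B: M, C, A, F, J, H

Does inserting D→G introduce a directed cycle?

Yes

Adding D→G creates a cycle iff G can already reach D.
Path from G: G → D.
So G → … → D → G is a cycle.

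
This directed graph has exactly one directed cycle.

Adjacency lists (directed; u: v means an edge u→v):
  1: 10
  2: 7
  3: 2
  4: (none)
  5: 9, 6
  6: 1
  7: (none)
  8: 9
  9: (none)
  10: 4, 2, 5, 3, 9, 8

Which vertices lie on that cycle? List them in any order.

1, 5, 6, 10

DFS with gray/black marking from 10:
10 gray
  4 gray
  4 black
  2 gray
    7 gray
    7 black
  2 black
  5 gray
    9 gray
    9 black
    6 gray
      1 gray
        1→10: 10 is gray → back edge
Back edge closes the cycle 10 → 5 → 6 → 1 → 10; its vertices are {1, 5, 6, 10}.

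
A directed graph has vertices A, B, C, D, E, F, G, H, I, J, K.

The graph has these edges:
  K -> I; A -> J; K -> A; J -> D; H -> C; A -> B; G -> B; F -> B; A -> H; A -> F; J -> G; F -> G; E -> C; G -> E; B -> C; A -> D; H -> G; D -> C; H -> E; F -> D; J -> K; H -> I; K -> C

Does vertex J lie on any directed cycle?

J is on a cycle iff J can reach itself via ≥1 edge.
J → K → A → J — yes.

Yes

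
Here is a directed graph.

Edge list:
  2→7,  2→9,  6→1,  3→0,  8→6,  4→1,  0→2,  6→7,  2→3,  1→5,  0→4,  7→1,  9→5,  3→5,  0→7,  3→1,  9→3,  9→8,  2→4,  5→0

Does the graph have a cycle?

DFS with white/gray/black marking, starting from 4:
4 gray
  1 gray
    5 gray
      0 gray
        7 gray
          7→1: 1 is gray → back edge
Back edge found, so a cycle exists: 1 → 5 → 0 → 7 → 1.

Yes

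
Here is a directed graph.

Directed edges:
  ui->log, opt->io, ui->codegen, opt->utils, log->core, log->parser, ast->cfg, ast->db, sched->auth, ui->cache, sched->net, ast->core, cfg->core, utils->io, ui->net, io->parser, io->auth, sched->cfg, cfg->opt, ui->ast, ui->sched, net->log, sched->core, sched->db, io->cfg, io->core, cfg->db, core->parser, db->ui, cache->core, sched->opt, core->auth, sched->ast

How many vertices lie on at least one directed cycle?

8

A vertex is on a directed cycle iff it belongs to a strongly connected component of size ≥ 2 (or has a self-loop).
The vertices on cycles are {db, io, ui, ast, cfg, opt, sched, utils} — 8 in total.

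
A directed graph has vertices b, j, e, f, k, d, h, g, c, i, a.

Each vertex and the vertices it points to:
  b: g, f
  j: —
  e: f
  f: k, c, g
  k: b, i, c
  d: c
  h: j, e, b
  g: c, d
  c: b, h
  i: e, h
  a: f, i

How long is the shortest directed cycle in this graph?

For each vertex v, BFS finds the shortest path from v back to v.
The shortest such closed walk is f → k → b → f, length 3.

3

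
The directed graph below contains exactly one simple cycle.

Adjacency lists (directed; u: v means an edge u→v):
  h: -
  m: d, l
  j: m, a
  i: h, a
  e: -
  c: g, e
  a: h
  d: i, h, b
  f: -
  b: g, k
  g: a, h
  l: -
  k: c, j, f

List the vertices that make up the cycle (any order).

b, d, j, k, m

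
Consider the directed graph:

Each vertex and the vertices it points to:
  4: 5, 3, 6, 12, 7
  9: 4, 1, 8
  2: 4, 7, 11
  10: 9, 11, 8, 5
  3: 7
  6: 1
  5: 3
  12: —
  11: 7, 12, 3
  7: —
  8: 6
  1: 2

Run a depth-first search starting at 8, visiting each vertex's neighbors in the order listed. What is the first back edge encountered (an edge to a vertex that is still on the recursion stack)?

DFS from 8 (visiting each vertex's neighbors in the order listed); mark gray on enter, black on exit:
8 gray
  6 gray
    1 gray
      2 gray
        4 gray
          5 gray
            3 gray
              7 gray
              7 black
            3 black
          5 black
          4→3: 3 black — skip
          4→6: 6 is gray → back edge
First back edge: 4 → 6.

4→6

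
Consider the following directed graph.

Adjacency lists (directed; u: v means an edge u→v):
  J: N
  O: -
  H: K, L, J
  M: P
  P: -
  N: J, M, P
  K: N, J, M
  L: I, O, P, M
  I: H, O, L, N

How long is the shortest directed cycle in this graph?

2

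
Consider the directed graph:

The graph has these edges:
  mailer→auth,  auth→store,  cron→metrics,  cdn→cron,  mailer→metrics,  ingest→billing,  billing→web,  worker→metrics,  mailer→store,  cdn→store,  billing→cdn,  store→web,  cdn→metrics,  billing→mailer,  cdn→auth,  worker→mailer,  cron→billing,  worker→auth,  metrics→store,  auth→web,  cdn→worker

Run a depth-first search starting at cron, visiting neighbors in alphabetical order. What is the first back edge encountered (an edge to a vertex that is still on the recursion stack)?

cdn->cron

DFS from cron (visiting neighbors in alphabetical order); mark gray on enter, black on exit:
cron gray
  billing gray
    cdn gray
      auth gray
        store gray
          web gray
          web black
        store black
        auth→web: web black — skip
      auth black
      cdn→cron: cron is gray → back edge
First back edge: cdn → cron.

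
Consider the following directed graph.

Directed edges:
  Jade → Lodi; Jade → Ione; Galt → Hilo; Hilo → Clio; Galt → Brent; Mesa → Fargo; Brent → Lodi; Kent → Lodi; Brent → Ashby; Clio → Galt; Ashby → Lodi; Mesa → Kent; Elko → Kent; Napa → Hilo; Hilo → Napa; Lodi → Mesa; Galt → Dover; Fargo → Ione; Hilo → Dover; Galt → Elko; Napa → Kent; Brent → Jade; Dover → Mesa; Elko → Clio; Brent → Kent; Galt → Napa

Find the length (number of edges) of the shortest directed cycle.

2

For each vertex v, BFS finds the shortest path from v back to v.
The shortest such closed walk is Hilo → Napa → Hilo, length 2.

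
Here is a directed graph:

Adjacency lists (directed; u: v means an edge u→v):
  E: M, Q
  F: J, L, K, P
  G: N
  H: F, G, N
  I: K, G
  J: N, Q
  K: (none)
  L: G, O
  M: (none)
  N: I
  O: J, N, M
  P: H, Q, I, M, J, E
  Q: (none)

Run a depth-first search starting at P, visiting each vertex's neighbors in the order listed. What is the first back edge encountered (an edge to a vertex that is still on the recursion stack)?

G->N

DFS from P (visiting each vertex's neighbors in the order listed); mark gray on enter, black on exit:
P gray
  H gray
    F gray
      J gray
        N gray
          I gray
            K gray
            K black
            G gray
              G→N: N is gray → back edge
First back edge: G → N.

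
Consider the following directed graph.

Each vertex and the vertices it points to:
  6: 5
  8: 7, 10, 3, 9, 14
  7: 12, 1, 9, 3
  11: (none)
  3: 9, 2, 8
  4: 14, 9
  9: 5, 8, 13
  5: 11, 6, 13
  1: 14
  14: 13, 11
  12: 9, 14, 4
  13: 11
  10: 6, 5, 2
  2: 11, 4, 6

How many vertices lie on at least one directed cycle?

A vertex is on a directed cycle iff it belongs to a strongly connected component of size ≥ 2 (or has a self-loop).
The vertices on cycles are {2, 3, 4, 5, 6, 7, 8, 9, 10, 12} — 10 in total.

10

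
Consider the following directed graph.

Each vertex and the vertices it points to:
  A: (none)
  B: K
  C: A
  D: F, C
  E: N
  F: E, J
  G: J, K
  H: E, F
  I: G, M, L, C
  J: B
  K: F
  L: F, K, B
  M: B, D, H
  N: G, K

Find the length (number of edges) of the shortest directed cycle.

4

For each vertex v, BFS finds the shortest path from v back to v.
The shortest such closed walk is F → E → N → K → F, length 4.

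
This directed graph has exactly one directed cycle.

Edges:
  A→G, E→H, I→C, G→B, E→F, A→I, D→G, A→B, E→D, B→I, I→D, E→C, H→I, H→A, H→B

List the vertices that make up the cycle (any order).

B, D, G, I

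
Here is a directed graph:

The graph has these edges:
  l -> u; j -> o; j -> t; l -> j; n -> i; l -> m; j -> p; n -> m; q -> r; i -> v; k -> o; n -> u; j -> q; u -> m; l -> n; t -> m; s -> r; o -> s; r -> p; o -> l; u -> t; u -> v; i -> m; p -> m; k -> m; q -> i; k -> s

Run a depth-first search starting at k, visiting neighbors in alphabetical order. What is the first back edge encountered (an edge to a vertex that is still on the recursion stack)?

j→o

DFS from k (visiting neighbors in alphabetical order); mark gray on enter, black on exit:
k gray
  m gray
  m black
  o gray
    l gray
      j gray
        j→o: o is gray → back edge
First back edge: j → o.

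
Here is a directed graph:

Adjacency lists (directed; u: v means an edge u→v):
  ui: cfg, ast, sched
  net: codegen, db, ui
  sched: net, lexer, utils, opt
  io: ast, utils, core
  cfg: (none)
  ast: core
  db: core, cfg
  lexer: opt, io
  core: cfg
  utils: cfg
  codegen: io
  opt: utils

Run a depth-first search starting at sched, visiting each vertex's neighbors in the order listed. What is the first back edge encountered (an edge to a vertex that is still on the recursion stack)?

ui->sched

DFS from sched (visiting each vertex's neighbors in the order listed); mark gray on enter, black on exit:
sched gray
  net gray
    codegen gray
      io gray
        ast gray
          core gray
            cfg gray
            cfg black
          core black
        ast black
        utils gray
          utils→cfg: cfg black — skip
        utils black
        io→core: core black — skip
      io black
    codegen black
    db gray
      db→core: core black — skip
      db→cfg: cfg black — skip
    db black
    ui gray
      ui→cfg: cfg black — skip
      ui→ast: ast black — skip
      ui→sched: sched is gray → back edge
First back edge: ui → sched.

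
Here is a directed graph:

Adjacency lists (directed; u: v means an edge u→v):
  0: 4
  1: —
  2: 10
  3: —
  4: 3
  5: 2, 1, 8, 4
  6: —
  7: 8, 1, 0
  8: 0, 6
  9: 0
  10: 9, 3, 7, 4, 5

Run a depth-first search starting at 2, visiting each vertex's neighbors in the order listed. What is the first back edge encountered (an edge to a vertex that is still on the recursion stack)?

DFS from 2 (visiting each vertex's neighbors in the order listed); mark gray on enter, black on exit:
2 gray
  10 gray
    9 gray
      0 gray
        4 gray
          3 gray
          3 black
        4 black
      0 black
    9 black
    10→3: 3 black — skip
    7 gray
      8 gray
        8→0: 0 black — skip
        6 gray
        6 black
      8 black
      1 gray
      1 black
      7→0: 0 black — skip
    7 black
    10→4: 4 black — skip
    5 gray
      5→2: 2 is gray → back edge
First back edge: 5 → 2.

5→2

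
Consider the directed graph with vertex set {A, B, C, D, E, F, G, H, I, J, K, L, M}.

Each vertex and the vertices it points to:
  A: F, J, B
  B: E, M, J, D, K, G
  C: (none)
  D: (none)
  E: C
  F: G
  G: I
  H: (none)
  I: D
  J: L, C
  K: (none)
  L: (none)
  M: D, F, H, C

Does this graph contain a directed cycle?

DFS with white/gray/black marking, starting from F:
F gray
  G gray
    I gray
      D gray
      D black
    I black
  G black
F black
A gray
  A→F: F black — skip
  J gray
    L gray
    L black
    C gray
    C black
  J black
  B gray
    E gray
      E→C: C black — skip
    E black
    M gray
      M→D: D black — skip
      M→F: F black — skip
      H gray
      H black
      M→C: C black — skip
    M black
    B→J: J black — skip
    B→D: D black — skip
    K gray
    K black
    B→G: G black — skip
  B black
A black
Every edge goes to a white or black vertex — no back edge, so the graph is acyclic.

No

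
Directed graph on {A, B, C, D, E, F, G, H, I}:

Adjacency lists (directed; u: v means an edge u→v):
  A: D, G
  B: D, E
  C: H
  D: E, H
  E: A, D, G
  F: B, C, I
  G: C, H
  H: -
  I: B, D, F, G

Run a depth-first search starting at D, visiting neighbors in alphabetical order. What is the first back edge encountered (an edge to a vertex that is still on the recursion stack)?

A->D

DFS from D (visiting neighbors in alphabetical order); mark gray on enter, black on exit:
D gray
  E gray
    A gray
      A→D: D is gray → back edge
First back edge: A → D.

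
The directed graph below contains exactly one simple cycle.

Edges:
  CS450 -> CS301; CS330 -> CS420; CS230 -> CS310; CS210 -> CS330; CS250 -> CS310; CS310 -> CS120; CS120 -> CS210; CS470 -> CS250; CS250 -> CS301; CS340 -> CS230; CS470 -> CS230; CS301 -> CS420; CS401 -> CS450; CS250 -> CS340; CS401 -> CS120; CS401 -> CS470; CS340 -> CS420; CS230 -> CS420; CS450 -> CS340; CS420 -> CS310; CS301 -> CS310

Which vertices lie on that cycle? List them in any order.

CS120, CS210, CS310, CS330, CS420

DFS with gray/black marking from CS120:
CS120 gray
  CS210 gray
    CS330 gray
      CS420 gray
        CS310 gray
          CS310→CS120: CS120 is gray → back edge
Back edge closes the cycle CS120 → CS210 → CS330 → CS420 → CS310 → CS120; its vertices are {CS120, CS210, CS310, CS330, CS420}.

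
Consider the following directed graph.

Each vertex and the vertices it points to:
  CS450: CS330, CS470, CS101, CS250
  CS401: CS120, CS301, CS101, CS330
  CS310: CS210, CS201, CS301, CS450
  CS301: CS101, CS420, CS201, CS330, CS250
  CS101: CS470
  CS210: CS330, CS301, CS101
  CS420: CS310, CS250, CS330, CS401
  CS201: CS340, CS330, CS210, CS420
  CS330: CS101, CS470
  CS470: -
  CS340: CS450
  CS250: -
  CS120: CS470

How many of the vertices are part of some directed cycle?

6

A vertex is on a directed cycle iff it belongs to a strongly connected component of size ≥ 2 (or has a self-loop).
The vertices on cycles are {CS201, CS210, CS301, CS310, CS401, CS420} — 6 in total.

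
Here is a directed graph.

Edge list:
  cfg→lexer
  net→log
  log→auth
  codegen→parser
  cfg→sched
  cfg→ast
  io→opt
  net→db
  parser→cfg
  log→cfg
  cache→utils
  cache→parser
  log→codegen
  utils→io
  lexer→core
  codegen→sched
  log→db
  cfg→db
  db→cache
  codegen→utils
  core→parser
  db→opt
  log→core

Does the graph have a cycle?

DFS with white/gray/black marking, starting from log:
log gray
  db gray
    opt gray
    opt black
    cache gray
      parser gray
        cfg gray
          ast gray
          ast black
          lexer gray
            core gray
              core→parser: parser is gray → back edge
Back edge found, so a cycle exists: parser → cfg → lexer → core → parser.

Yes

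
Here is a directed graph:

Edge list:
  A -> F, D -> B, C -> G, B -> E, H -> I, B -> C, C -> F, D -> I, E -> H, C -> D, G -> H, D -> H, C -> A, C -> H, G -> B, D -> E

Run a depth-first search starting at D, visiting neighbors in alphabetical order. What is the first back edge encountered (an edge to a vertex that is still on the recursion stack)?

C→D

DFS from D (visiting neighbors in alphabetical order); mark gray on enter, black on exit:
D gray
  B gray
    C gray
      A gray
        F gray
        F black
      A black
      C→D: D is gray → back edge
First back edge: C → D.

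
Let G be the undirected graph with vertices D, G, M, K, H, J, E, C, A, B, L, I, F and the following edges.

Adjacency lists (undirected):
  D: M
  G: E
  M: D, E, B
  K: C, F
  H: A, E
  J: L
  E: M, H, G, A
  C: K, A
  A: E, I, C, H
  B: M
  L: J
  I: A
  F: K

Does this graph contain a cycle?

Yes

DFS, tracking each vertex's parent; an edge to a visited non-parent vertex closes a cycle.
Start from J:
visit J (parent –)
  visit L (parent J)
    L–J: parent, skip
visit D (parent –)
  visit M (parent D)
    M–D: parent, skip
    visit E (parent M)
      E–M: parent, skip
      visit H (parent E)
        visit A (parent H)
          A–E: E visited and ≠ parent → cycle
Cycle: E – H – A – E.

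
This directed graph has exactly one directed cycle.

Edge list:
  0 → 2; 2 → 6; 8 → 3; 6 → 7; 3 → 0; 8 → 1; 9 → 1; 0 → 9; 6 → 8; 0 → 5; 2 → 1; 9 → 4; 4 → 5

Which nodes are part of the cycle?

DFS with gray/black marking from 3:
3 gray
  0 gray
    9 gray
      4 gray
        5 gray
        5 black
      4 black
      1 gray
      1 black
    9 black
    0→5: 5 black — skip
    2 gray
      2→1: 1 black — skip
      6 gray
        7 gray
        7 black
        8 gray
          8→3: 3 is gray → back edge
Back edge closes the cycle 3 → 0 → 2 → 6 → 8 → 3; its vertices are {0, 2, 3, 6, 8}.

0, 2, 3, 6, 8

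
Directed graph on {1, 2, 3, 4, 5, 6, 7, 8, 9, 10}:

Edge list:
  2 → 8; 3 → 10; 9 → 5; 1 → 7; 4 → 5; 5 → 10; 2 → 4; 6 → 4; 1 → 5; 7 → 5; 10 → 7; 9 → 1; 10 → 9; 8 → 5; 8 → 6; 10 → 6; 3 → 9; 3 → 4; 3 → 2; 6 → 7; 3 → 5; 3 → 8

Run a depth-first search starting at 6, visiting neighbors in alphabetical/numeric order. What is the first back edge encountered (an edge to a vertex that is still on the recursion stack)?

10->6

DFS from 6 (visiting neighbors in alphabetical/numeric order); mark gray on enter, black on exit:
6 gray
  4 gray
    5 gray
      10 gray
        10→6: 6 is gray → back edge
First back edge: 10 → 6.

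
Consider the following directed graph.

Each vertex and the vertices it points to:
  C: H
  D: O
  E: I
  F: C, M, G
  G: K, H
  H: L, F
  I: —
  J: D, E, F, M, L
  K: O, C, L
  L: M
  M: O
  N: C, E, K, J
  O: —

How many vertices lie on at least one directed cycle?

5

A vertex is on a directed cycle iff it belongs to a strongly connected component of size ≥ 2 (or has a self-loop).
The vertices on cycles are {C, F, G, H, K} — 5 in total.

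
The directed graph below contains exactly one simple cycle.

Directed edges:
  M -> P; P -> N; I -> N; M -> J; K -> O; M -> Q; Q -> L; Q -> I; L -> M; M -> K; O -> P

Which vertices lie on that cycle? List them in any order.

L, M, Q

DFS with gray/black marking from L:
L gray
  M gray
    Q gray
      I gray
        N gray
        N black
      I black
      Q→L: L is gray → back edge
Back edge closes the cycle L → M → Q → L; its vertices are {L, M, Q}.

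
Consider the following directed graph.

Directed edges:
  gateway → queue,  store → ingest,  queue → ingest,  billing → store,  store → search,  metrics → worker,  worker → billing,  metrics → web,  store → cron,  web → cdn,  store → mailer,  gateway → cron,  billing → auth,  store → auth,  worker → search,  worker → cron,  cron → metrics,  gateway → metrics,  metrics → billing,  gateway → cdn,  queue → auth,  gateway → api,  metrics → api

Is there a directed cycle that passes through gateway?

gateway lies on a cycle iff there is a path from gateway back to itself.
Exploring from gateway, it never reaches itself; equivalently, its strongly connected component is a singleton.

No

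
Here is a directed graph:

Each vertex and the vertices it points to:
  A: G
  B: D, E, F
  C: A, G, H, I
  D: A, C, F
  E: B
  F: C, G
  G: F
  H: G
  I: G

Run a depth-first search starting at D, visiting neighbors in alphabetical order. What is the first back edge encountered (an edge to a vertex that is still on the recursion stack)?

DFS from D (visiting neighbors in alphabetical order); mark gray on enter, black on exit:
D gray
  A gray
    G gray
      F gray
        C gray
          C→A: A is gray → back edge
First back edge: C → A.

C->A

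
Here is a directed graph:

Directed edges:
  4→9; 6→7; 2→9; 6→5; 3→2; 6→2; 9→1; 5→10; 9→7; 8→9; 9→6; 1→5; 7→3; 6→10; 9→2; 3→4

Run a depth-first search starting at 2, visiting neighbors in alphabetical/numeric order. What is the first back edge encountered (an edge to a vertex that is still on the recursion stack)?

DFS from 2 (visiting neighbors in alphabetical/numeric order); mark gray on enter, black on exit:
2 gray
  9 gray
    1 gray
      5 gray
        10 gray
        10 black
      5 black
    1 black
    9→2: 2 is gray → back edge
First back edge: 9 → 2.

9→2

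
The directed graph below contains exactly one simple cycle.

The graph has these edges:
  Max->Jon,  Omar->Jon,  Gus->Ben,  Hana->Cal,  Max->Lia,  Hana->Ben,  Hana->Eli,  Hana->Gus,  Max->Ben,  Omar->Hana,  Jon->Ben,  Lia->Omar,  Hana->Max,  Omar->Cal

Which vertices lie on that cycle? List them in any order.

Lia, Max, Hana, Omar

DFS with gray/black marking from Omar:
Omar gray
  Jon gray
    Ben gray
    Ben black
  Jon black
  Hana gray
    Gus gray
      Gus→Ben: Ben black — skip
    Gus black
    Cal gray
    Cal black
    Max gray
      Max→Ben: Ben black — skip
      Max→Jon: Jon black — skip
      Lia gray
        Lia→Omar: Omar is gray → back edge
Back edge closes the cycle Omar → Hana → Max → Lia → Omar; its vertices are {Lia, Max, Hana, Omar}.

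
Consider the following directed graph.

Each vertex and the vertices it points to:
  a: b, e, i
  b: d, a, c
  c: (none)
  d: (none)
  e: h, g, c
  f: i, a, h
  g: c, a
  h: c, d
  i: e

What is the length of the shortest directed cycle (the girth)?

For each vertex v, BFS finds the shortest path from v back to v.
The shortest such closed walk is a → b → a, length 2.

2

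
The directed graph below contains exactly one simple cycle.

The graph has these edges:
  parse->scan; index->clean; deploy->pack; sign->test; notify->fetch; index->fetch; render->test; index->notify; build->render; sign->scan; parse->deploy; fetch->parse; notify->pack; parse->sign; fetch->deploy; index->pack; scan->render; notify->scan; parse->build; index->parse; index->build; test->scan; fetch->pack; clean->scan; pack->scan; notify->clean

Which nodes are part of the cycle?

scan, test, render

DFS with gray/black marking from scan:
scan gray
  render gray
    test gray
      test→scan: scan is gray → back edge
Back edge closes the cycle scan → render → test → scan; its vertices are {scan, test, render}.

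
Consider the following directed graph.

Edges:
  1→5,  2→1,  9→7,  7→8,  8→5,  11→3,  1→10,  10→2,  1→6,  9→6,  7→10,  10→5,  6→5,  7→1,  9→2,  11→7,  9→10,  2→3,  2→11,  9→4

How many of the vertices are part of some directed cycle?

5

A vertex is on a directed cycle iff it belongs to a strongly connected component of size ≥ 2 (or has a self-loop).
The vertices on cycles are {1, 2, 7, 10, 11} — 5 in total.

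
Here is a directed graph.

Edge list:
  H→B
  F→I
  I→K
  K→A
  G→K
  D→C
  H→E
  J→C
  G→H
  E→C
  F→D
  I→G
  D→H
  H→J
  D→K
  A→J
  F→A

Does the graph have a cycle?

No

DFS with white/gray/black marking, starting from F:
F gray
  D gray
    H gray
      J gray
        C gray
        C black
      J black
      B gray
      B black
      E gray
        E→C: C black — skip
      E black
    H black
    K gray
      A gray
        A→J: J black — skip
      A black
    K black
    D→C: C black — skip
  D black
  F→A: A black — skip
  I gray
    G gray
      G→K: K black — skip
      G→H: H black — skip
    G black
    I→K: K black — skip
  I black
F black
Every edge goes to a white or black vertex — no back edge, so the graph is acyclic.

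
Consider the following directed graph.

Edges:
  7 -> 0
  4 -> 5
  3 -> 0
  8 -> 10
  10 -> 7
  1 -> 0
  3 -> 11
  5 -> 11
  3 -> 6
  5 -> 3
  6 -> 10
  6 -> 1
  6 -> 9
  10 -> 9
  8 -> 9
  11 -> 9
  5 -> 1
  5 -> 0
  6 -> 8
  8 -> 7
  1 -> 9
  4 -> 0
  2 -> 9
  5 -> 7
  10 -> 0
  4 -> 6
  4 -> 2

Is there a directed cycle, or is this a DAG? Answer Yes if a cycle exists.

No

DFS with white/gray/black marking, starting from 3:
3 gray
  6 gray
    9 gray
    9 black
    10 gray
      0 gray
      0 black
      10→9: 9 black — skip
      7 gray
        7→0: 0 black — skip
      7 black
    10 black
    1 gray
      1→9: 9 black — skip
      1→0: 0 black — skip
    1 black
    8 gray
      8→10: 10 black — skip
      8→7: 7 black — skip
      8→9: 9 black — skip
    8 black
  6 black
  11 gray
    11→9: 9 black — skip
  11 black
  3→0: 0 black — skip
3 black
5 gray
  5→7: 7 black — skip
  5→0: 0 black — skip
  5→1: 1 black — skip
  5→3: 3 black — skip
  5→11: 11 black — skip
5 black
4 gray
  4→5: 5 black — skip
  4→6: 6 black — skip
  4→0: 0 black — skip
  2 gray
    2→9: 9 black — skip
  2 black
4 black
Every edge goes to a white or black vertex — no back edge, so the graph is acyclic.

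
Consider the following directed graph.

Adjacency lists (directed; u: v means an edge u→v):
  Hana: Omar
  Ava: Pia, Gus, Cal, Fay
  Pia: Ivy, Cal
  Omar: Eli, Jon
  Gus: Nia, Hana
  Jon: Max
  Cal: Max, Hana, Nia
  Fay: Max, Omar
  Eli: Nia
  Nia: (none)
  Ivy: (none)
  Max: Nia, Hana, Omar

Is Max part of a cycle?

Yes

Max is on a cycle iff Max can reach itself via ≥1 edge.
Max → Omar → Jon → Max — yes.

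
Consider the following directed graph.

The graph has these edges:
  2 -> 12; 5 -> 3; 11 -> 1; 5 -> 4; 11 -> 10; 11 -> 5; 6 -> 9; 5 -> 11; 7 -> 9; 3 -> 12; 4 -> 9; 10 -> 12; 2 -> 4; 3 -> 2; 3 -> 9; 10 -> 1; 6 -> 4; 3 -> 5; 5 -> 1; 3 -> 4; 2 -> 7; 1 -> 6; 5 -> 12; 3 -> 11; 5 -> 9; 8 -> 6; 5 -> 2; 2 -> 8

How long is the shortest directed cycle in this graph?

2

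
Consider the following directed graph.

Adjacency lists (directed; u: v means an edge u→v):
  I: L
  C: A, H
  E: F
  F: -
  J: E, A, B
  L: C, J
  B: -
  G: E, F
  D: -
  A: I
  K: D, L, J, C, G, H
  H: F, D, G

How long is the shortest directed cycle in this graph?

For each vertex v, BFS finds the shortest path from v back to v.
The shortest such closed walk is C → A → I → L → C, length 4.

4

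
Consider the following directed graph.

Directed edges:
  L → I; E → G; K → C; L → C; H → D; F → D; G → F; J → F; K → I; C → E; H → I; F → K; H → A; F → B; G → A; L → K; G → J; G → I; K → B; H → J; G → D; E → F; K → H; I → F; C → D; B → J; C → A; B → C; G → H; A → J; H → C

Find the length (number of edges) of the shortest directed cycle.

3

For each vertex v, BFS finds the shortest path from v back to v.
The shortest such closed walk is K → I → F → K, length 3.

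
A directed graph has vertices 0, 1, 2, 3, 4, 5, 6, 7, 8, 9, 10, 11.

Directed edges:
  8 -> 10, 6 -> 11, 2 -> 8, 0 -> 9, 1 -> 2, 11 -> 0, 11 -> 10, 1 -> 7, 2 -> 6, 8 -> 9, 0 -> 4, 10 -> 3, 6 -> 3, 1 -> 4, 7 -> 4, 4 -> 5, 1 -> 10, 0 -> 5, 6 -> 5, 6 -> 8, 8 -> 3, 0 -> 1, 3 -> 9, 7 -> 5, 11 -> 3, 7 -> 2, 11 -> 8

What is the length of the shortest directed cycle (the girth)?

5

For each vertex v, BFS finds the shortest path from v back to v.
The shortest such closed walk is 11 → 0 → 1 → 2 → 6 → 11, length 5.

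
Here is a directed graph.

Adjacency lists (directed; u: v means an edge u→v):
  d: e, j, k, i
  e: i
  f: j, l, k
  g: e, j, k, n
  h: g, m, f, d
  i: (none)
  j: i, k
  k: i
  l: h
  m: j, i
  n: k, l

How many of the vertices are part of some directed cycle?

5

A vertex is on a directed cycle iff it belongs to a strongly connected component of size ≥ 2 (or has a self-loop).
The vertices on cycles are {f, g, h, l, n} — 5 in total.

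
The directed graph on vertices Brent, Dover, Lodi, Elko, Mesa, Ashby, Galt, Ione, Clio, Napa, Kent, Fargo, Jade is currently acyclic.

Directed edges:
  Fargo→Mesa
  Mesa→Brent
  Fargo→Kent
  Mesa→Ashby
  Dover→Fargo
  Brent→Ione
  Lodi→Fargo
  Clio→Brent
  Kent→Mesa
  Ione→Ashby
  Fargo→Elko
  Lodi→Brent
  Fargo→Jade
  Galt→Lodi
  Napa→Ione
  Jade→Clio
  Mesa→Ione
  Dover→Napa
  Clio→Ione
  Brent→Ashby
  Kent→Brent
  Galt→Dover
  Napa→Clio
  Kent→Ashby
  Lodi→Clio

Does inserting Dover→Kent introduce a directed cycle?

No

Adding Dover→Kent creates a cycle iff Kent can already reach Dover.
Explore from Kent: no path reaches Dover. The graph stays acyclic.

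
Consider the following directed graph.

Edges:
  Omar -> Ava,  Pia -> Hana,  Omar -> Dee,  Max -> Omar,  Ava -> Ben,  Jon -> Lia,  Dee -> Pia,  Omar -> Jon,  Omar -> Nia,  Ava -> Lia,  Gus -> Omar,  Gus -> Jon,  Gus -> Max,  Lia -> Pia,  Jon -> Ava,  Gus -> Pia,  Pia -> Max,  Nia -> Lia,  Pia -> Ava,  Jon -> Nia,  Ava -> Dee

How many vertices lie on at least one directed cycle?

8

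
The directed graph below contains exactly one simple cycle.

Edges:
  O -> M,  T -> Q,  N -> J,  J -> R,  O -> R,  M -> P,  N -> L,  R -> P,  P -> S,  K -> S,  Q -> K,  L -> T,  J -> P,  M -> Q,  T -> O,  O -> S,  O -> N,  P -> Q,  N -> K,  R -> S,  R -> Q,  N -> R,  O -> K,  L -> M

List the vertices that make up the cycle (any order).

DFS with gray/black marking from N:
N gray
  L gray
    M gray
      Q gray
        K gray
          S gray
          S black
        K black
      Q black
      P gray
        P→Q: Q black — skip
        P→S: S black — skip
      P black
    M black
    T gray
      O gray
        R gray
          R→S: S black — skip
          R→Q: Q black — skip
          R→P: P black — skip
        R black
        O→M: M black — skip
        O→K: K black — skip
        O→N: N is gray → back edge
Back edge closes the cycle N → L → T → O → N; its vertices are {L, N, O, T}.

L, N, O, T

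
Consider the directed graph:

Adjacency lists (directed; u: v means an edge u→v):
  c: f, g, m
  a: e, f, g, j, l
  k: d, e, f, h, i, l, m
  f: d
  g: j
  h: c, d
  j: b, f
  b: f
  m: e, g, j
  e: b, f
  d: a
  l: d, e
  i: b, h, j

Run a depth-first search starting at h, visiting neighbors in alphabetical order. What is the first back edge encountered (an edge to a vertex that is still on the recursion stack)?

DFS from h (visiting neighbors in alphabetical order); mark gray on enter, black on exit:
h gray
  c gray
    f gray
      d gray
        a gray
          e gray
            b gray
              b→f: f is gray → back edge
First back edge: b → f.

b→f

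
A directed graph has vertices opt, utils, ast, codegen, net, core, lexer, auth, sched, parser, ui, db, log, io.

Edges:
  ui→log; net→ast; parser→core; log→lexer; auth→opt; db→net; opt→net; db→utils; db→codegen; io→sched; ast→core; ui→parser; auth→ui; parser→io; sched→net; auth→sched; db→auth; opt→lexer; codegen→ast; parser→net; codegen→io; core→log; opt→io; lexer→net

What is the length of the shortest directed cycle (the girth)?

5

For each vertex v, BFS finds the shortest path from v back to v.
The shortest such closed walk is ast → core → log → lexer → net → ast, length 5.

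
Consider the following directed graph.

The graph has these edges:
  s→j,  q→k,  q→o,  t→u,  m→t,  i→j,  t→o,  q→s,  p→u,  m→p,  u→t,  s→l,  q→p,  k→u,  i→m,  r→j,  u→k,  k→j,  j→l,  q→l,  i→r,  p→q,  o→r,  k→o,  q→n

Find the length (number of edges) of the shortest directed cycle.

For each vertex v, BFS finds the shortest path from v back to v.
The shortest such closed walk is p → q → p, length 2.

2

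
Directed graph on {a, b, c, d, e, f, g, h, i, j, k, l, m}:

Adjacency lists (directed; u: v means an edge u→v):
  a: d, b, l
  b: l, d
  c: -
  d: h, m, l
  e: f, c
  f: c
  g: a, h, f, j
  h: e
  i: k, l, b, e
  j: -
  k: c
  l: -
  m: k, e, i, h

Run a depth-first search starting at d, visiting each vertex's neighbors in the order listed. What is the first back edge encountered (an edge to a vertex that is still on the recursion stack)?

b->d

DFS from d (visiting each vertex's neighbors in the order listed); mark gray on enter, black on exit:
d gray
  h gray
    e gray
      f gray
        c gray
        c black
      f black
      e→c: c black — skip
    e black
  h black
  m gray
    k gray
      k→c: c black — skip
    k black
    m→e: e black — skip
    i gray
      i→k: k black — skip
      l gray
      l black
      b gray
        b→l: l black — skip
        b→d: d is gray → back edge
First back edge: b → d.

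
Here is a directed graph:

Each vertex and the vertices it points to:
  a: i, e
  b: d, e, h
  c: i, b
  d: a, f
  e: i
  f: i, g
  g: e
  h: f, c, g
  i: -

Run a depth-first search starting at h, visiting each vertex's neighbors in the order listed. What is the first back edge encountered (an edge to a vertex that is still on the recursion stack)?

DFS from h (visiting each vertex's neighbors in the order listed); mark gray on enter, black on exit:
h gray
  f gray
    i gray
    i black
    g gray
      e gray
        e→i: i black — skip
      e black
    g black
  f black
  c gray
    c→i: i black — skip
    b gray
      d gray
        a gray
          a→i: i black — skip
          a→e: e black — skip
        a black
        d→f: f black — skip
      d black
      b→e: e black — skip
      b→h: h is gray → back edge
First back edge: b → h.

b→h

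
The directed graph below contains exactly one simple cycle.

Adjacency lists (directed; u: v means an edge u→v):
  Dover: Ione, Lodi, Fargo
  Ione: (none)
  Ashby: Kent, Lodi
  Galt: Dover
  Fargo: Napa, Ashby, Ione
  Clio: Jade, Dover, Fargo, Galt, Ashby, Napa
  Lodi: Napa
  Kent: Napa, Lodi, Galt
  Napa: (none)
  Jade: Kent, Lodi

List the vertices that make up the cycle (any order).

DFS with gray/black marking from Galt:
Galt gray
  Dover gray
    Ione gray
    Ione black
    Lodi gray
      Napa gray
      Napa black
    Lodi black
    Fargo gray
      Fargo→Napa: Napa black — skip
      Ashby gray
        Kent gray
          Kent→Napa: Napa black — skip
          Kent→Lodi: Lodi black — skip
          Kent→Galt: Galt is gray → back edge
Back edge closes the cycle Galt → Dover → Fargo → Ashby → Kent → Galt; its vertices are {Galt, Kent, Ashby, Dover, Fargo}.

Galt, Kent, Ashby, Dover, Fargo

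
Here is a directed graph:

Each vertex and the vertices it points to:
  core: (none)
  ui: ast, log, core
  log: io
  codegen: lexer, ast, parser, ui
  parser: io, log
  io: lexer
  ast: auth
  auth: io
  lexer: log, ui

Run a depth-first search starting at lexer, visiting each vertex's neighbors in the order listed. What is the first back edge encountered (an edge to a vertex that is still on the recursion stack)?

io->lexer

DFS from lexer (visiting each vertex's neighbors in the order listed); mark gray on enter, black on exit:
lexer gray
  log gray
    io gray
      io→lexer: lexer is gray → back edge
First back edge: io → lexer.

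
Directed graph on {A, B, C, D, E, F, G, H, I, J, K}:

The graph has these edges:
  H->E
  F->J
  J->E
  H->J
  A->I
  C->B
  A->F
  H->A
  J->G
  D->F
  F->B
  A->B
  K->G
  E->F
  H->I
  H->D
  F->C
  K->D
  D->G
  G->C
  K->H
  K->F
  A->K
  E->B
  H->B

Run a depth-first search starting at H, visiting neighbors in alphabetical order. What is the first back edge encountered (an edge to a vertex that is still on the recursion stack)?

DFS from H (visiting neighbors in alphabetical order); mark gray on enter, black on exit:
H gray
  A gray
    B gray
    B black
    F gray
      F→B: B black — skip
      C gray
        C→B: B black — skip
      C black
      J gray
        E gray
          E→B: B black — skip
          E→F: F is gray → back edge
First back edge: E → F.

E->F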